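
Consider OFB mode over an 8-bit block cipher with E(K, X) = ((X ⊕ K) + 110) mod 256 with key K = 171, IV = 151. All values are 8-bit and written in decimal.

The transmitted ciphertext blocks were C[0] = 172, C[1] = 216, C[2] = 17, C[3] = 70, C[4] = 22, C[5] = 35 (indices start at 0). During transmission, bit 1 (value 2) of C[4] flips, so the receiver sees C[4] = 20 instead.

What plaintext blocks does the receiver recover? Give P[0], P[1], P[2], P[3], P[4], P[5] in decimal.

P[0] = 6, P[1] = 183, P[2] = 35, P[3] = 65, P[4] = 14, P[5] = 60

OFB decryption: S_i = E(K, S_{i−1}) with S_{−1} = IV; P_i = C_i ⊕ S_i.
Only C[4] changed, to 20. In OFB, a change in C_i flips the same bit in P_i only; the keystream is unaffected. Decrypting the received ciphertext:
P[0]: S = E(K, 151) = 170; 172 ⊕ 170 = 6.
P[1]: S = E(K, 170) = 111; 216 ⊕ 111 = 183.
P[2]: S = E(K, 111) = 50; 17 ⊕ 50 = 35.
P[3]: S = E(K, 50) = 7; 70 ⊕ 7 = 65.
P[4]: S = E(K, 7) = 26; 20 ⊕ 26 = 14.
P[5]: S = E(K, 26) = 31; 35 ⊕ 31 = 60.
Blocks that differ from the original plaintext: P[4].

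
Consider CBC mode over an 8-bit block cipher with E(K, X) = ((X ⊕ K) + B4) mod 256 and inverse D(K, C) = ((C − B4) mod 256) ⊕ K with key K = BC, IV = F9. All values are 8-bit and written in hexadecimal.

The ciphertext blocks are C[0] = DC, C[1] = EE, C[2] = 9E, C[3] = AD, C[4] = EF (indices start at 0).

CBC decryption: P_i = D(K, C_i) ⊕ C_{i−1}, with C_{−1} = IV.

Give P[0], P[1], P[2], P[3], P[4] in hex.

P[0]: D(K, DC) = 94; 94 ⊕ F9 = 6D.
P[1]: D(K, EE) = 86; 86 ⊕ DC = 5A.
P[2]: D(K, 9E) = 56; 56 ⊕ EE = B8.
P[3]: D(K, AD) = 45; 45 ⊕ 9E = DB.
P[4]: D(K, EF) = 87; 87 ⊕ AD = 2A.

P[0] = 6D, P[1] = 5A, P[2] = B8, P[3] = DB, P[4] = 2A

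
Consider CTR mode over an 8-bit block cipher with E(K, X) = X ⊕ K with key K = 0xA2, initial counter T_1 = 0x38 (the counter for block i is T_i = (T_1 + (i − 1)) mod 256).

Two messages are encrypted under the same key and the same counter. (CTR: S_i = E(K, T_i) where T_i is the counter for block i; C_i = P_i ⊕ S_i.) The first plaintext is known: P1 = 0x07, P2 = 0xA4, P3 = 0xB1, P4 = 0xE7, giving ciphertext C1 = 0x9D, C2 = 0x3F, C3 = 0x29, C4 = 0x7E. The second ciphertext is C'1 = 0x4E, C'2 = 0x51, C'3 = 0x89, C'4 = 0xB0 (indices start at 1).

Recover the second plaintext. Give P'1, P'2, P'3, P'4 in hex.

P'1 = 0xD4, P'2 = 0xCA, P'3 = 0x11, P'4 = 0x29

In CTR with a reused counter, both messages share the same keystream S_i, so C_i ⊕ C'_i = P_i ⊕ P'_i and thus P'_i = P_i ⊕ C_i ⊕ C'_i.
P'1: 0x07 ⊕ 0x9D ⊕ 0x4E = 0xD4.
P'2: 0xA4 ⊕ 0x3F ⊕ 0x51 = 0xCA.
P'3: 0xB1 ⊕ 0x29 ⊕ 0x89 = 0x11.
P'4: 0xE7 ⊕ 0x7E ⊕ 0xB0 = 0x29.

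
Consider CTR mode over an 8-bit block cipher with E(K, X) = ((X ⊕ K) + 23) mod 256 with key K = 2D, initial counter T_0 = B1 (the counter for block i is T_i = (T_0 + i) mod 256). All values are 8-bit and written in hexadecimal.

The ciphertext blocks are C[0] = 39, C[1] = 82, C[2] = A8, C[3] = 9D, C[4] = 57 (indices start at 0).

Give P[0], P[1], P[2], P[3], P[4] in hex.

CTR decryption: S_i = E(K, T_i) where T_i is the counter for block i; P_i = C_i ⊕ S_i.
P[0]: T = B1, S = E(K, T) = BF; 39 ⊕ BF = 86.
P[1]: T = B2, S = E(K, T) = C2; 82 ⊕ C2 = 40.
P[2]: T = B3, S = E(K, T) = C1; A8 ⊕ C1 = 69.
P[3]: T = B4, S = E(K, T) = BC; 9D ⊕ BC = 21.
P[4]: T = B5, S = E(K, T) = BB; 57 ⊕ BB = EC.

P[0] = 86, P[1] = 40, P[2] = 69, P[3] = 21, P[4] = EC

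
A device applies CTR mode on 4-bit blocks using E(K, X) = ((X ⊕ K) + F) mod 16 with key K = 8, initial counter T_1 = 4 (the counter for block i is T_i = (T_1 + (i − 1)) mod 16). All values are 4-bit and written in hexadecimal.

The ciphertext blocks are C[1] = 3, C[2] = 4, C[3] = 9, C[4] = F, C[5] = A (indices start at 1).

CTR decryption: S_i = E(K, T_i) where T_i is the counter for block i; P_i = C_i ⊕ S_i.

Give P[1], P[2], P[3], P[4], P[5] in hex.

P[1] = 8, P[2] = 8, P[3] = 4, P[4] = 1, P[5] = 5

P[1]: T = 4, S = E(K, T) = B; 3 ⊕ B = 8.
P[2]: T = 5, S = E(K, T) = C; 4 ⊕ C = 8.
P[3]: T = 6, S = E(K, T) = D; 9 ⊕ D = 4.
P[4]: T = 7, S = E(K, T) = E; F ⊕ E = 1.
P[5]: T = 8, S = E(K, T) = F; A ⊕ F = 5.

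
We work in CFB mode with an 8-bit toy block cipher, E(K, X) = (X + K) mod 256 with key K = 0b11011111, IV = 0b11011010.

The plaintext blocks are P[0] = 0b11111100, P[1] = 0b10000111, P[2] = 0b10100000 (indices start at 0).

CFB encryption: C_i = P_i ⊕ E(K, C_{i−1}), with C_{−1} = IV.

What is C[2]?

C[0]: E(K, 0b11011010) = 0b10111001; 0b11111100 ⊕ 0b10111001 = 0b01000101.
C[1]: E(K, 0b01000101) = 0b00100100; 0b10000111 ⊕ 0b00100100 = 0b10100011.
C[2]: E(K, 0b10100011) = 0b10000010; 0b10100000 ⊕ 0b10000010 = 0b00100010.

C[2] = 0b00100010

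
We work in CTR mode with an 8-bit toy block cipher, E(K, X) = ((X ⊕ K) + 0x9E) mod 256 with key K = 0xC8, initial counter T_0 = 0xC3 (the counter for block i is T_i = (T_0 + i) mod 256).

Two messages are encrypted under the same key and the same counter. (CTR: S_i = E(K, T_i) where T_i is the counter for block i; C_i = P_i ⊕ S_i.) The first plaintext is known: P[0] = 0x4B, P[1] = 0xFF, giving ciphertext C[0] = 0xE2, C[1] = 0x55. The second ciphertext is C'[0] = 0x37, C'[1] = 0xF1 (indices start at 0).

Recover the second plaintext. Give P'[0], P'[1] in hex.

P'[0] = 0x9E, P'[1] = 0x5B

In CTR with a reused counter, both messages share the same keystream S_i, so C_i ⊕ C'_i = P_i ⊕ P'_i and thus P'_i = P_i ⊕ C_i ⊕ C'_i.
P'[0]: 0x4B ⊕ 0xE2 ⊕ 0x37 = 0x9E.
P'[1]: 0xFF ⊕ 0x55 ⊕ 0xF1 = 0x5B.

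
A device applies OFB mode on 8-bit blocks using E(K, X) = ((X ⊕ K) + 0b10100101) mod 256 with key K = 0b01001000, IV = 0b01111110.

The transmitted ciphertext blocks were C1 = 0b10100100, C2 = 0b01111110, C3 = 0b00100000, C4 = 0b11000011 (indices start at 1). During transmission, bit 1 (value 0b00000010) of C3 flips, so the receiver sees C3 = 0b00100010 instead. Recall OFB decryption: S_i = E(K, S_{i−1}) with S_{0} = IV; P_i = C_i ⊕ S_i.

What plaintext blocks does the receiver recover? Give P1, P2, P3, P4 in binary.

Only C3 changed, to 0b00100010. In OFB, a change in C_i flips the same bit in P_i only; the keystream is unaffected. Decrypting the received ciphertext:
P1: S = E(K, 0b01111110) = 0b11011011; 0b10100100 ⊕ 0b11011011 = 0b01111111.
P2: S = E(K, 0b11011011) = 0b00111000; 0b01111110 ⊕ 0b00111000 = 0b01000110.
P3: S = E(K, 0b00111000) = 0b00010101; 0b00100010 ⊕ 0b00010101 = 0b00110111.
P4: S = E(K, 0b00010101) = 0b00000010; 0b11000011 ⊕ 0b00000010 = 0b11000001.
Blocks that differ from the original plaintext: P3.

P1 = 0b01111111, P2 = 0b01000110, P3 = 0b00110111, P4 = 0b11000001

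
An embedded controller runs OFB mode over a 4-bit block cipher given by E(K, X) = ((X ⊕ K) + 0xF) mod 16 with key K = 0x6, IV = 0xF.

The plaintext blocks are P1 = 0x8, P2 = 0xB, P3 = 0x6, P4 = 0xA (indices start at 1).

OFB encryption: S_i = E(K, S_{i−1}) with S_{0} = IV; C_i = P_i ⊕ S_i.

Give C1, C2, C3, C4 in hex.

C1: S = E(K, 0xF) = 0x8; 0x8 ⊕ 0x8 = 0x0.
C2: S = E(K, 0x8) = 0xD; 0xB ⊕ 0xD = 0x6.
C3: S = E(K, 0xD) = 0xA; 0x6 ⊕ 0xA = 0xC.
C4: S = E(K, 0xA) = 0xB; 0xA ⊕ 0xB = 0x1.

C1 = 0x0, C2 = 0x6, C3 = 0xC, C4 = 0x1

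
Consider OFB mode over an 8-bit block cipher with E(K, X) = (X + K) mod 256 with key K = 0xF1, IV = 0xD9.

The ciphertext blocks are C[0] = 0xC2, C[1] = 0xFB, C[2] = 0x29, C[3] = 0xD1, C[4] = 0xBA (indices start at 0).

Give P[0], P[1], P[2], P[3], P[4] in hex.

OFB decryption: S_i = E(K, S_{i−1}) with S_{−1} = IV; P_i = C_i ⊕ S_i.
P[0]: S = E(K, 0xD9) = 0xCA; 0xC2 ⊕ 0xCA = 0x08.
P[1]: S = E(K, 0xCA) = 0xBB; 0xFB ⊕ 0xBB = 0x40.
P[2]: S = E(K, 0xBB) = 0xAC; 0x29 ⊕ 0xAC = 0x85.
P[3]: S = E(K, 0xAC) = 0x9D; 0xD1 ⊕ 0x9D = 0x4C.
P[4]: S = E(K, 0x9D) = 0x8E; 0xBA ⊕ 0x8E = 0x34.

P[0] = 0x08, P[1] = 0x40, P[2] = 0x85, P[3] = 0x4C, P[4] = 0x34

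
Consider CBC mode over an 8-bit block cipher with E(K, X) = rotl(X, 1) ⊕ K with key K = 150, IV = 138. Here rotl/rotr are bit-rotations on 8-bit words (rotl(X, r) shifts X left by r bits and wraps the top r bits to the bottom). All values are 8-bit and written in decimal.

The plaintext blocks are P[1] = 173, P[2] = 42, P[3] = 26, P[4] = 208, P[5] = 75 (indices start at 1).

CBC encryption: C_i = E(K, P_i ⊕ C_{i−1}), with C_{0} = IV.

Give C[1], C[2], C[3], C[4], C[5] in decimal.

C[1]: P[1] ⊕ 138 = 39; E(K, 39) = 216.
C[2]: P[2] ⊕ 216 = 242; E(K, 242) = 115.
C[3]: P[3] ⊕ 115 = 105; E(K, 105) = 68.
C[4]: P[4] ⊕ 68 = 148; E(K, 148) = 191.
C[5]: P[5] ⊕ 191 = 244; E(K, 244) = 127.

C[1] = 216, C[2] = 115, C[3] = 68, C[4] = 191, C[5] = 127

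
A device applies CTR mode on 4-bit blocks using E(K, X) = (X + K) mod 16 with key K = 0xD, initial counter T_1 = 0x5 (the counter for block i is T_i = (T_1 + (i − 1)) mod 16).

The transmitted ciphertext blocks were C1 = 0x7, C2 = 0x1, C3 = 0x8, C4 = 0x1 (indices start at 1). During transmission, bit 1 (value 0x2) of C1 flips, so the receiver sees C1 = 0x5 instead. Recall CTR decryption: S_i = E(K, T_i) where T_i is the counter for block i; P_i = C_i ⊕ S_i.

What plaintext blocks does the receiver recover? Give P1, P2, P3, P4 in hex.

Only C1 changed, to 0x5. In CTR, a change in C_i flips the same bit in P_i only; the keystream is unaffected. Decrypting the received ciphertext:
P1: T = 0x5, S = E(K, T) = 0x2; 0x5 ⊕ 0x2 = 0x7.
P2: T = 0x6, S = E(K, T) = 0x3; 0x1 ⊕ 0x3 = 0x2.
P3: T = 0x7, S = E(K, T) = 0x4; 0x8 ⊕ 0x4 = 0xC.
P4: T = 0x8, S = E(K, T) = 0x5; 0x1 ⊕ 0x5 = 0x4.
Blocks that differ from the original plaintext: P1.

P1 = 0x7, P2 = 0x2, P3 = 0xC, P4 = 0x4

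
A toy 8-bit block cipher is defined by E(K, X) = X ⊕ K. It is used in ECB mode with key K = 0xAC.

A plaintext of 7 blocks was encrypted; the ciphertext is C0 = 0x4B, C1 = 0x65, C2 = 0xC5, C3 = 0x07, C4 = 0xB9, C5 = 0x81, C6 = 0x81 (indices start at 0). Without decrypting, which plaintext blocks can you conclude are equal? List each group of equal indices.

ECB encrypts each block independently with the same key, so equal ciphertext blocks imply equal plaintext blocks.
C5 = C6 = 0x81, so P5 = P6.

P5 = P6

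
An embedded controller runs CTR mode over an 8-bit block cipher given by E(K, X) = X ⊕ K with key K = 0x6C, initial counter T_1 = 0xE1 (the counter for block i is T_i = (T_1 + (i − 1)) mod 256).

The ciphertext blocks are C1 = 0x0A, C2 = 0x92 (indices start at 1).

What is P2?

P2 = 0x1C

CTR decryption: S_i = E(K, T_i) where T_i is the counter for block i; P_i = C_i ⊕ S_i.
P2: T = 0xE2, S = E(K, T) = 0x8E; 0x92 ⊕ 0x8E = 0x1C.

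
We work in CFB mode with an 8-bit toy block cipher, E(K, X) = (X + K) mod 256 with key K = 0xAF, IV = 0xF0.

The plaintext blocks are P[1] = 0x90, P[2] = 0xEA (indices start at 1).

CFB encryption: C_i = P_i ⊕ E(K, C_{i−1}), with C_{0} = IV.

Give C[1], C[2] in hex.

C[1] = 0x0F, C[2] = 0x54

C[1]: E(K, 0xF0) = 0x9F; 0x90 ⊕ 0x9F = 0x0F.
C[2]: E(K, 0x0F) = 0xBE; 0xEA ⊕ 0xBE = 0x54.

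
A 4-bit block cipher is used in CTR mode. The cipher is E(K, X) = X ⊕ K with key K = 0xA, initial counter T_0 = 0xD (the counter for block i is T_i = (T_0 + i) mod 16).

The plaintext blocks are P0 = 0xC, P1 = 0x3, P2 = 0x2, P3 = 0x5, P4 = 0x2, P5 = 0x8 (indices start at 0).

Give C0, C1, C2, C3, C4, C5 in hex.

C0 = 0xB, C1 = 0x7, C2 = 0x7, C3 = 0xF, C4 = 0x9, C5 = 0x0

CTR encryption: S_i = E(K, T_i) where T_i is the counter for block i; C_i = P_i ⊕ S_i.
C0: T = 0xD, S = E(K, T) = 0x7; 0xC ⊕ 0x7 = 0xB.
C1: T = 0xE, S = E(K, T) = 0x4; 0x3 ⊕ 0x4 = 0x7.
C2: T = 0xF, S = E(K, T) = 0x5; 0x2 ⊕ 0x5 = 0x7.
C3: T = 0x0, S = E(K, T) = 0xA; 0x5 ⊕ 0xA = 0xF.
C4: T = 0x1, S = E(K, T) = 0xB; 0x2 ⊕ 0xB = 0x9.
C5: T = 0x2, S = E(K, T) = 0x8; 0x8 ⊕ 0x8 = 0x0.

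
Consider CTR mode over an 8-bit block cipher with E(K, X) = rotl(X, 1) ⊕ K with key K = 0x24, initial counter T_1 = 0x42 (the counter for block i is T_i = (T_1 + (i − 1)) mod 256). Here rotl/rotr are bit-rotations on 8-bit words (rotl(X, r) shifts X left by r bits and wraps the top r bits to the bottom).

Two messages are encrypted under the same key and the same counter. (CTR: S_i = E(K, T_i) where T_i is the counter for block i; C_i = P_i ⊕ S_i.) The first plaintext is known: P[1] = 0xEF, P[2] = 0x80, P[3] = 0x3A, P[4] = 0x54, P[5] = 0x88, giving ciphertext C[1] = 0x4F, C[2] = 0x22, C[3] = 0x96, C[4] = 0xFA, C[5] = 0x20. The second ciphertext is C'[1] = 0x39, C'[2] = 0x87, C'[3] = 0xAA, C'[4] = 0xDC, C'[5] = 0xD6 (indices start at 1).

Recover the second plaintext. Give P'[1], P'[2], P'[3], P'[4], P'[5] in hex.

P'[1] = 0x99, P'[2] = 0x25, P'[3] = 0x06, P'[4] = 0x72, P'[5] = 0x7E

In CTR with a reused counter, both messages share the same keystream S_i, so C_i ⊕ C'_i = P_i ⊕ P'_i and thus P'_i = P_i ⊕ C_i ⊕ C'_i.
P'[1]: 0xEF ⊕ 0x4F ⊕ 0x39 = 0x99.
P'[2]: 0x80 ⊕ 0x22 ⊕ 0x87 = 0x25.
P'[3]: 0x3A ⊕ 0x96 ⊕ 0xAA = 0x06.
P'[4]: 0x54 ⊕ 0xFA ⊕ 0xDC = 0x72.
P'[5]: 0x88 ⊕ 0x20 ⊕ 0xD6 = 0x7E.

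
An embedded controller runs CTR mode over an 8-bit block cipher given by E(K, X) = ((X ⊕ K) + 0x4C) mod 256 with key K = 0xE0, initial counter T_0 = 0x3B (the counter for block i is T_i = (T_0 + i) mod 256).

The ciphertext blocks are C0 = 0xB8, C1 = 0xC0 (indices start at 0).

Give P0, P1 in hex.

P0 = 0x9F, P1 = 0xE8

CTR decryption: S_i = E(K, T_i) where T_i is the counter for block i; P_i = C_i ⊕ S_i.
P0: T = 0x3B, S = E(K, T) = 0x27; 0xB8 ⊕ 0x27 = 0x9F.
P1: T = 0x3C, S = E(K, T) = 0x28; 0xC0 ⊕ 0x28 = 0xE8.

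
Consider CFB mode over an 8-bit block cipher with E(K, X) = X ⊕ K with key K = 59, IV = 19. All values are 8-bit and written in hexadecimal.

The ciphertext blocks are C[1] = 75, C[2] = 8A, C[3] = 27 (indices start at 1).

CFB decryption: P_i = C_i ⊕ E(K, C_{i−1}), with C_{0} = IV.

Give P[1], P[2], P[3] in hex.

P[1]: E(K, 19) = 40; 75 ⊕ 40 = 35.
P[2]: E(K, 75) = 2C; 8A ⊕ 2C = A6.
P[3]: E(K, 8A) = D3; 27 ⊕ D3 = F4.

P[1] = 35, P[2] = A6, P[3] = F4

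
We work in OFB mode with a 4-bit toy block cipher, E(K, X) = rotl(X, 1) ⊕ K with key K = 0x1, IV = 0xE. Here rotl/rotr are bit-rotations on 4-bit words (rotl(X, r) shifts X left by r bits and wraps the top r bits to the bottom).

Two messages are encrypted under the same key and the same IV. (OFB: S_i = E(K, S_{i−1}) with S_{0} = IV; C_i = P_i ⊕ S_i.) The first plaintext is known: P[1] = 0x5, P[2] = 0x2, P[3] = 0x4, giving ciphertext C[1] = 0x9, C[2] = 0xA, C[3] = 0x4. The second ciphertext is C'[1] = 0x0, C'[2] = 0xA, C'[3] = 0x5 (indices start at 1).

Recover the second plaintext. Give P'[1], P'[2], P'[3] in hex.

In OFB with a reused IV, both messages share the same keystream S_i, so C_i ⊕ C'_i = P_i ⊕ P'_i and thus P'_i = P_i ⊕ C_i ⊕ C'_i.
P'[1]: 0x5 ⊕ 0x9 ⊕ 0x0 = 0xC.
P'[2]: 0x2 ⊕ 0xA ⊕ 0xA = 0x2.
P'[3]: 0x4 ⊕ 0x4 ⊕ 0x5 = 0x5.

P'[1] = 0xC, P'[2] = 0x2, P'[3] = 0x5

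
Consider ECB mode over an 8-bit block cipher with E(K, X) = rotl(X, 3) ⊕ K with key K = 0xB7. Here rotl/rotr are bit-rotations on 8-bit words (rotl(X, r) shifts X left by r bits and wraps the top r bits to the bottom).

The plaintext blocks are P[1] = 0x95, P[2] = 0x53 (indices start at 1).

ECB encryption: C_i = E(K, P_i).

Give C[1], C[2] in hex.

C[1]: E(K, 0x95) = 0x1B.
C[2]: E(K, 0x53) = 0x2D.

C[1] = 0x1B, C[2] = 0x2D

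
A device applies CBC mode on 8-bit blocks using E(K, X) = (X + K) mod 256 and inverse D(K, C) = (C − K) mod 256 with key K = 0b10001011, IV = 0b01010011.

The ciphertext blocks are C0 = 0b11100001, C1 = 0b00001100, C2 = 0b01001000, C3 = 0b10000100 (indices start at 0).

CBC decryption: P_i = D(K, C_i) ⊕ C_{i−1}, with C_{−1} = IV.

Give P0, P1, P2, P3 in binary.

P0: D(K, 0b11100001) = 0b01010110; 0b01010110 ⊕ 0b01010011 = 0b00000101.
P1: D(K, 0b00001100) = 0b10000001; 0b10000001 ⊕ 0b11100001 = 0b01100000.
P2: D(K, 0b01001000) = 0b10111101; 0b10111101 ⊕ 0b00001100 = 0b10110001.
P3: D(K, 0b10000100) = 0b11111001; 0b11111001 ⊕ 0b01001000 = 0b10110001.

P0 = 0b00000101, P1 = 0b01100000, P2 = 0b10110001, P3 = 0b10110001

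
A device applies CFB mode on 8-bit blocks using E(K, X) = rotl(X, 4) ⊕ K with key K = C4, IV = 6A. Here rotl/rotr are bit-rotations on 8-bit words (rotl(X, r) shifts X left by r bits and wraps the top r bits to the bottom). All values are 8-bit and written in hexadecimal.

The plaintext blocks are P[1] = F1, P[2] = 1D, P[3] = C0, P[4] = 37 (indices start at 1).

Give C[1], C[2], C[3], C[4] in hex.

C[1] = 93, C[2] = E0, C[3] = 0A, C[4] = 53

CFB encryption: C_i = P_i ⊕ E(K, C_{i−1}), with C_{0} = IV.
C[1]: E(K, 6A) = 62; F1 ⊕ 62 = 93.
C[2]: E(K, 93) = FD; 1D ⊕ FD = E0.
C[3]: E(K, E0) = CA; C0 ⊕ CA = 0A.
C[4]: E(K, 0A) = 64; 37 ⊕ 64 = 53.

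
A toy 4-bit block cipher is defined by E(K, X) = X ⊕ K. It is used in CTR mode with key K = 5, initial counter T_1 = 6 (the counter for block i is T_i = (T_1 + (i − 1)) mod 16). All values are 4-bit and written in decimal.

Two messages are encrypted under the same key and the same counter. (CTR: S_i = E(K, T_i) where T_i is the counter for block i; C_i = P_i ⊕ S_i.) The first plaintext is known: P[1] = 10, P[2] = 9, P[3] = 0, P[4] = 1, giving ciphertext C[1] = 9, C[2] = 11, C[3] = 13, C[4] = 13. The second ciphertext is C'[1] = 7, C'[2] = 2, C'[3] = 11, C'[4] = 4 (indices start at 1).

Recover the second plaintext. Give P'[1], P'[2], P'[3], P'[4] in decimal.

In CTR with a reused counter, both messages share the same keystream S_i, so C_i ⊕ C'_i = P_i ⊕ P'_i and thus P'_i = P_i ⊕ C_i ⊕ C'_i.
P'[1]: 10 ⊕ 9 ⊕ 7 = 4.
P'[2]: 9 ⊕ 11 ⊕ 2 = 0.
P'[3]: 0 ⊕ 13 ⊕ 11 = 6.
P'[4]: 1 ⊕ 13 ⊕ 4 = 8.

P'[1] = 4, P'[2] = 0, P'[3] = 6, P'[4] = 8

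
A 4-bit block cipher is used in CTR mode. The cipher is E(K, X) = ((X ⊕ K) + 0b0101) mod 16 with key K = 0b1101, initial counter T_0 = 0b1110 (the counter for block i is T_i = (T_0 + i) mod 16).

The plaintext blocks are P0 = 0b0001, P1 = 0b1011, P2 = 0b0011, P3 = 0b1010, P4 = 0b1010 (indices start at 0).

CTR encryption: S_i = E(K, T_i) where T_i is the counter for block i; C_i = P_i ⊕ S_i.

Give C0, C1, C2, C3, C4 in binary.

C0 = 0b1001, C1 = 0b1100, C2 = 0b0001, C3 = 0b1011, C4 = 0b1110

C0: T = 0b1110, S = E(K, T) = 0b1000; 0b0001 ⊕ 0b1000 = 0b1001.
C1: T = 0b1111, S = E(K, T) = 0b0111; 0b1011 ⊕ 0b0111 = 0b1100.
C2: T = 0b0000, S = E(K, T) = 0b0010; 0b0011 ⊕ 0b0010 = 0b0001.
C3: T = 0b0001, S = E(K, T) = 0b0001; 0b1010 ⊕ 0b0001 = 0b1011.
C4: T = 0b0010, S = E(K, T) = 0b0100; 0b1010 ⊕ 0b0100 = 0b1110.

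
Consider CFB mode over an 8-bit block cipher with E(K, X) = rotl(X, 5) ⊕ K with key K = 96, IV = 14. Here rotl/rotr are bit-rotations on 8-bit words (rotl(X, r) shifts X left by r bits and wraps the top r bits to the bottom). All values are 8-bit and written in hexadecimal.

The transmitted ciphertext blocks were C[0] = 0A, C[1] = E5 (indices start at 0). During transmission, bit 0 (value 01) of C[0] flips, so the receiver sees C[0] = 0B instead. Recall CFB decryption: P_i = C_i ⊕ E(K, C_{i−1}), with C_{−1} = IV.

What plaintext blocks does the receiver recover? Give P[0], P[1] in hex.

P[0] = 1F, P[1] = 12

Only C[0] changed, to 0B. In CFB, a change in C_i flips the same bit in P_i and garbles P_{i+1}. Decrypting the received ciphertext:
P[0]: E(K, 14) = 14; 0B ⊕ 14 = 1F.
P[1]: E(K, 0B) = F7; E5 ⊕ F7 = 12.
Blocks that differ from the original plaintext: P[0], P[1].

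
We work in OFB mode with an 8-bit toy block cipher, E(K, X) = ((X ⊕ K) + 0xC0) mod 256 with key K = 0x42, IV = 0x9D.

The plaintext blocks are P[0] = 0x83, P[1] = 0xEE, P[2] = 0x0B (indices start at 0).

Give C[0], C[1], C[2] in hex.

C[0] = 0x1C, C[1] = 0x73, C[2] = 0x94

OFB encryption: S_i = E(K, S_{i−1}) with S_{−1} = IV; C_i = P_i ⊕ S_i.
C[0]: S = E(K, 0x9D) = 0x9F; 0x83 ⊕ 0x9F = 0x1C.
C[1]: S = E(K, 0x9F) = 0x9D; 0xEE ⊕ 0x9D = 0x73.
C[2]: S = E(K, 0x9D) = 0x9F; 0x0B ⊕ 0x9F = 0x94.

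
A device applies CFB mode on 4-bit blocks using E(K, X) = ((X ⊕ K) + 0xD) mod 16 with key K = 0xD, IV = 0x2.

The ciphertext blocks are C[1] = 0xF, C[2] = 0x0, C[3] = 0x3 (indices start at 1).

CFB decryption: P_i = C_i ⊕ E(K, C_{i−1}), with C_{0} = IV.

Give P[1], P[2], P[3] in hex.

P[1] = 0x3, P[2] = 0xF, P[3] = 0x9

P[1]: E(K, 0x2) = 0xC; 0xF ⊕ 0xC = 0x3.
P[2]: E(K, 0xF) = 0xF; 0x0 ⊕ 0xF = 0xF.
P[3]: E(K, 0x0) = 0xA; 0x3 ⊕ 0xA = 0x9.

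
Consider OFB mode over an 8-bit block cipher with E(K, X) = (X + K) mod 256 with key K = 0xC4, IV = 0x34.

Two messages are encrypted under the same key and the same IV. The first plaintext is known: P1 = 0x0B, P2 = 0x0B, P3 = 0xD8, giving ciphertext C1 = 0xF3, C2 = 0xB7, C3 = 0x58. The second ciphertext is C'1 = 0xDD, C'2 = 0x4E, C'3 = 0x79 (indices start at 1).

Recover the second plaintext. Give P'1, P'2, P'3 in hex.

In OFB with a reused IV, both messages share the same keystream S_i, so C_i ⊕ C'_i = P_i ⊕ P'_i and thus P'_i = P_i ⊕ C_i ⊕ C'_i.
P'1: 0x0B ⊕ 0xF3 ⊕ 0xDD = 0x25.
P'2: 0x0B ⊕ 0xB7 ⊕ 0x4E = 0xF2.
P'3: 0xD8 ⊕ 0x58 ⊕ 0x79 = 0xF9.

P'1 = 0x25, P'2 = 0xF2, P'3 = 0xF9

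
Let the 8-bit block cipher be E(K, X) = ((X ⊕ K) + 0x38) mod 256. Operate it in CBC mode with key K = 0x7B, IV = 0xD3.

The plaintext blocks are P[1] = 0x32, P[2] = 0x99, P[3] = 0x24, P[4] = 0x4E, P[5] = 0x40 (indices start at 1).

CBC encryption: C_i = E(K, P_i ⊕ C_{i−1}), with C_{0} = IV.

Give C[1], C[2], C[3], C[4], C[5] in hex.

C[1]: P[1] ⊕ 0xD3 = 0xE1; E(K, 0xE1) = 0xD2.
C[2]: P[2] ⊕ 0xD2 = 0x4B; E(K, 0x4B) = 0x68.
C[3]: P[3] ⊕ 0x68 = 0x4C; E(K, 0x4C) = 0x6F.
C[4]: P[4] ⊕ 0x6F = 0x21; E(K, 0x21) = 0x92.
C[5]: P[5] ⊕ 0x92 = 0xD2; E(K, 0xD2) = 0xE1.

C[1] = 0xD2, C[2] = 0x68, C[3] = 0x6F, C[4] = 0x92, C[5] = 0xE1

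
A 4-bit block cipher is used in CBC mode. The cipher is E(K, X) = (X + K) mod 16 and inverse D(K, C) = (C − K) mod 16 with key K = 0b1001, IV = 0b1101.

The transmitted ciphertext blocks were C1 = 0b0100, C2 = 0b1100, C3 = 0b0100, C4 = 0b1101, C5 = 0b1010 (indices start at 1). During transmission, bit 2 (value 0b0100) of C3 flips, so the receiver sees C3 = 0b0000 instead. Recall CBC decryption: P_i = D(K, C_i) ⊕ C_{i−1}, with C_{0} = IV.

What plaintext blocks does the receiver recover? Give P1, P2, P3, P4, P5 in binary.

P1 = 0b0110, P2 = 0b0111, P3 = 0b1011, P4 = 0b0100, P5 = 0b1100

Only C3 changed, to 0b0000. In CBC, a change in C_i garbles P_i and flips the same bit in P_{i+1}. Decrypting the received ciphertext:
P1: D(K, 0b0100) = 0b1011; 0b1011 ⊕ 0b1101 = 0b0110.
P2: D(K, 0b1100) = 0b0011; 0b0011 ⊕ 0b0100 = 0b0111.
P3: D(K, 0b0000) = 0b0111; 0b0111 ⊕ 0b1100 = 0b1011.
P4: D(K, 0b1101) = 0b0100; 0b0100 ⊕ 0b0000 = 0b0100.
P5: D(K, 0b1010) = 0b0001; 0b0001 ⊕ 0b1101 = 0b1100.
Blocks that differ from the original plaintext: P3, P4.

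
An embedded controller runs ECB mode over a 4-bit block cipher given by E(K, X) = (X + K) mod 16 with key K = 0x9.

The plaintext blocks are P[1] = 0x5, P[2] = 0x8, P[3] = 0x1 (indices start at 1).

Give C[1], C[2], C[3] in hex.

C[1] = 0xE, C[2] = 0x1, C[3] = 0xA

ECB encryption: C_i = E(K, P_i).
C[1]: E(K, 0x5) = 0xE.
C[2]: E(K, 0x8) = 0x1.
C[3]: E(K, 0x1) = 0xA.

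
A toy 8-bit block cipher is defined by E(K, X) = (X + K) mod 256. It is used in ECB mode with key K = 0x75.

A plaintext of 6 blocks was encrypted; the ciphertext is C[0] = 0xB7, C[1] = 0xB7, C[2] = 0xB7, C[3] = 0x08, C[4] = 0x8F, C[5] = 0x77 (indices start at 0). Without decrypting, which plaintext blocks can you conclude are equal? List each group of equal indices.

P[0] = P[1] = P[2]

ECB encrypts each block independently with the same key, so equal ciphertext blocks imply equal plaintext blocks.
C[0] = C[1] = C[2] = 0xB7, so P[0] = P[1] = P[2].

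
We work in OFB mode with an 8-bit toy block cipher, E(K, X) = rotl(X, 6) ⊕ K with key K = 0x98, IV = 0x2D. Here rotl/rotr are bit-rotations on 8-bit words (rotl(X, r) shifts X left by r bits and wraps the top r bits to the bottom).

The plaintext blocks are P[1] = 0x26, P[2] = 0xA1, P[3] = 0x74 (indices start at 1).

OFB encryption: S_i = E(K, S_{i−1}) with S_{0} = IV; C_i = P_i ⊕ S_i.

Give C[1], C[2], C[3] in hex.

C[1]: S = E(K, 0x2D) = 0xD3; 0x26 ⊕ 0xD3 = 0xF5.
C[2]: S = E(K, 0xD3) = 0x6C; 0xA1 ⊕ 0x6C = 0xCD.
C[3]: S = E(K, 0x6C) = 0x83; 0x74 ⊕ 0x83 = 0xF7.

C[1] = 0xF5, C[2] = 0xCD, C[3] = 0xF7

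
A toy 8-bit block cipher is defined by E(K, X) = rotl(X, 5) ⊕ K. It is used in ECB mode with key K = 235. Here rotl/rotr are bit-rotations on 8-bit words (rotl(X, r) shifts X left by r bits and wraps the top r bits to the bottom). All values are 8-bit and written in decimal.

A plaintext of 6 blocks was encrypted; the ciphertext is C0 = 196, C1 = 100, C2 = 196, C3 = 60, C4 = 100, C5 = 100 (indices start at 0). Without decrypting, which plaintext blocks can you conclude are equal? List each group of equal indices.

P0 = P2; P1 = P4 = P5

ECB encrypts each block independently with the same key, so equal ciphertext blocks imply equal plaintext blocks.
C0 = C2 = 196, so P0 = P2.
C1 = C4 = C5 = 100, so P1 = P4 = P5.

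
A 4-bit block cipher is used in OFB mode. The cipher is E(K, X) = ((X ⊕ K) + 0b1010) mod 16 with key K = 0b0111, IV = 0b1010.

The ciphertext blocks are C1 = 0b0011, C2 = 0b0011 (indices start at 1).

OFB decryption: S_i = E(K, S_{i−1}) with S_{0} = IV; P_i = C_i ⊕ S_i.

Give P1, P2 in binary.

P1 = 0b0100, P2 = 0b1001

P1: S = E(K, 0b1010) = 0b0111; 0b0011 ⊕ 0b0111 = 0b0100.
P2: S = E(K, 0b0111) = 0b1010; 0b0011 ⊕ 0b1010 = 0b1001.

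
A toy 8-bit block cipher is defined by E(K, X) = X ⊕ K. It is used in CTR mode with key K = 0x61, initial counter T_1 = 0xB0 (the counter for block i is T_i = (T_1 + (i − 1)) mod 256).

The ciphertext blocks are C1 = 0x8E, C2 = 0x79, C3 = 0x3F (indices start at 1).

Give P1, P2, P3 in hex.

CTR decryption: S_i = E(K, T_i) where T_i is the counter for block i; P_i = C_i ⊕ S_i.
P1: T = 0xB0, S = E(K, T) = 0xD1; 0x8E ⊕ 0xD1 = 0x5F.
P2: T = 0xB1, S = E(K, T) = 0xD0; 0x79 ⊕ 0xD0 = 0xA9.
P3: T = 0xB2, S = E(K, T) = 0xD3; 0x3F ⊕ 0xD3 = 0xEC.

P1 = 0x5F, P2 = 0xA9, P3 = 0xEC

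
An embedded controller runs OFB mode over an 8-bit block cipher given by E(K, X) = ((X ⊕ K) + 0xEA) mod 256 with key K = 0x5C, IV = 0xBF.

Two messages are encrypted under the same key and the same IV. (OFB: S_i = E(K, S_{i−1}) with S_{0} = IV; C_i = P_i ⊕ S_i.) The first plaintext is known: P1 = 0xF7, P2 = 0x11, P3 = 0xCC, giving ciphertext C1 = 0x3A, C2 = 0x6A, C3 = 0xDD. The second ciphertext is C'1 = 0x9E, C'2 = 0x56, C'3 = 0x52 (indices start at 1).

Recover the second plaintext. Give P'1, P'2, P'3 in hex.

P'1 = 0x53, P'2 = 0x2D, P'3 = 0x43

In OFB with a reused IV, both messages share the same keystream S_i, so C_i ⊕ C'_i = P_i ⊕ P'_i and thus P'_i = P_i ⊕ C_i ⊕ C'_i.
P'1: 0xF7 ⊕ 0x3A ⊕ 0x9E = 0x53.
P'2: 0x11 ⊕ 0x6A ⊕ 0x56 = 0x2D.
P'3: 0xCC ⊕ 0xDD ⊕ 0x52 = 0x43.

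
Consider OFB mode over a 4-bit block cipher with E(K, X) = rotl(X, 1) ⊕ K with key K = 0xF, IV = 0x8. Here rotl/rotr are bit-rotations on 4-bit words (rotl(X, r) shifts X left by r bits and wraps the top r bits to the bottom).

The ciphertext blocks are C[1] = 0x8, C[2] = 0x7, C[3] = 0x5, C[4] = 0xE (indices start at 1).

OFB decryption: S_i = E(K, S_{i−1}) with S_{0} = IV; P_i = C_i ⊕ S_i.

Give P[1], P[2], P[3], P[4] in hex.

P[1]: S = E(K, 0x8) = 0xE; 0x8 ⊕ 0xE = 0x6.
P[2]: S = E(K, 0xE) = 0x2; 0x7 ⊕ 0x2 = 0x5.
P[3]: S = E(K, 0x2) = 0xB; 0x5 ⊕ 0xB = 0xE.
P[4]: S = E(K, 0xB) = 0x8; 0xE ⊕ 0x8 = 0x6.

P[1] = 0x6, P[2] = 0x5, P[3] = 0xE, P[4] = 0x6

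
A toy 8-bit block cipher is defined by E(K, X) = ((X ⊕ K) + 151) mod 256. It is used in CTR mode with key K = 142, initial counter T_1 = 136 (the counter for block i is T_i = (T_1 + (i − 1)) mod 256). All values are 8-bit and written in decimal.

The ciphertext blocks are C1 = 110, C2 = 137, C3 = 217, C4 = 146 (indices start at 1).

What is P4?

CTR decryption: S_i = E(K, T_i) where T_i is the counter for block i; P_i = C_i ⊕ S_i.
P4: T = 139, S = E(K, T) = 156; 146 ⊕ 156 = 14.

P4 = 14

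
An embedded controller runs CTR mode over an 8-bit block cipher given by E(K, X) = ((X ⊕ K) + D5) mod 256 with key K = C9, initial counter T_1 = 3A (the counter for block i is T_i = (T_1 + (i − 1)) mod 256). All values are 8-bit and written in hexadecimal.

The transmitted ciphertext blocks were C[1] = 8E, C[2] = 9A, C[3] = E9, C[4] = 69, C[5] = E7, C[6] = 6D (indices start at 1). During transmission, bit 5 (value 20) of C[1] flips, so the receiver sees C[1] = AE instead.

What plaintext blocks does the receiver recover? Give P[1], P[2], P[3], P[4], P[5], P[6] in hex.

CTR decryption: S_i = E(K, T_i) where T_i is the counter for block i; P_i = C_i ⊕ S_i.
Only C[1] changed, to AE. In CTR, a change in C_i flips the same bit in P_i only; the keystream is unaffected. Decrypting the received ciphertext:
P[1]: T = 3A, S = E(K, T) = C8; AE ⊕ C8 = 66.
P[2]: T = 3B, S = E(K, T) = C7; 9A ⊕ C7 = 5D.
P[3]: T = 3C, S = E(K, T) = CA; E9 ⊕ CA = 23.
P[4]: T = 3D, S = E(K, T) = C9; 69 ⊕ C9 = A0.
P[5]: T = 3E, S = E(K, T) = CC; E7 ⊕ CC = 2B.
P[6]: T = 3F, S = E(K, T) = CB; 6D ⊕ CB = A6.
Blocks that differ from the original plaintext: P[1].

P[1] = 66, P[2] = 5D, P[3] = 23, P[4] = A0, P[5] = 2B, P[6] = A6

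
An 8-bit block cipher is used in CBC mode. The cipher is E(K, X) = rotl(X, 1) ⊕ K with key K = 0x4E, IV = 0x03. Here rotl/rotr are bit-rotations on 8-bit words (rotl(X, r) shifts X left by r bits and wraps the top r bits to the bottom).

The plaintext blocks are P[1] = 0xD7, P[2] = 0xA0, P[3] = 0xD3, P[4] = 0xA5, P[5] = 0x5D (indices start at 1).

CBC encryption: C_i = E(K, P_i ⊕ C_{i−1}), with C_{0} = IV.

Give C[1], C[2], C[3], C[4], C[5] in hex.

C[1] = 0xE7, C[2] = 0xC0, C[3] = 0x68, C[4] = 0xD5, C[5] = 0x5F

C[1]: P[1] ⊕ 0x03 = 0xD4; E(K, 0xD4) = 0xE7.
C[2]: P[2] ⊕ 0xE7 = 0x47; E(K, 0x47) = 0xC0.
C[3]: P[3] ⊕ 0xC0 = 0x13; E(K, 0x13) = 0x68.
C[4]: P[4] ⊕ 0x68 = 0xCD; E(K, 0xCD) = 0xD5.
C[5]: P[5] ⊕ 0xD5 = 0x88; E(K, 0x88) = 0x5F.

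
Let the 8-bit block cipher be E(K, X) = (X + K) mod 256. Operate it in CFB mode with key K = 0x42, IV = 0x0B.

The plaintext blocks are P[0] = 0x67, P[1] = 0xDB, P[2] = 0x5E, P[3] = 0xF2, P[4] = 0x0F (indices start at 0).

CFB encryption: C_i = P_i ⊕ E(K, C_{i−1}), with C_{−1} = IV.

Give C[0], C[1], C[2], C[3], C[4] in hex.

C[0]: E(K, 0x0B) = 0x4D; 0x67 ⊕ 0x4D = 0x2A.
C[1]: E(K, 0x2A) = 0x6C; 0xDB ⊕ 0x6C = 0xB7.
C[2]: E(K, 0xB7) = 0xF9; 0x5E ⊕ 0xF9 = 0xA7.
C[3]: E(K, 0xA7) = 0xE9; 0xF2 ⊕ 0xE9 = 0x1B.
C[4]: E(K, 0x1B) = 0x5D; 0x0F ⊕ 0x5D = 0x52.

C[0] = 0x2A, C[1] = 0xB7, C[2] = 0xA7, C[3] = 0x1B, C[4] = 0x52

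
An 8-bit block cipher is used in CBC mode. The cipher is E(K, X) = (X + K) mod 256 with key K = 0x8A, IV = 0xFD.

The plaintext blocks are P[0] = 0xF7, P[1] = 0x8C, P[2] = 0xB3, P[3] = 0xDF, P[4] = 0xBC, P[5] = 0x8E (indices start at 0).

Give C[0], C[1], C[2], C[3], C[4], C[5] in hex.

CBC encryption: C_i = E(K, P_i ⊕ C_{i−1}), with C_{−1} = IV.
C[0]: P[0] ⊕ 0xFD = 0x0A; E(K, 0x0A) = 0x94.
C[1]: P[1] ⊕ 0x94 = 0x18; E(K, 0x18) = 0xA2.
C[2]: P[2] ⊕ 0xA2 = 0x11; E(K, 0x11) = 0x9B.
C[3]: P[3] ⊕ 0x9B = 0x44; E(K, 0x44) = 0xCE.
C[4]: P[4] ⊕ 0xCE = 0x72; E(K, 0x72) = 0xFC.
C[5]: P[5] ⊕ 0xFC = 0x72; E(K, 0x72) = 0xFC.

C[0] = 0x94, C[1] = 0xA2, C[2] = 0x9B, C[3] = 0xCE, C[4] = 0xFC, C[5] = 0xFC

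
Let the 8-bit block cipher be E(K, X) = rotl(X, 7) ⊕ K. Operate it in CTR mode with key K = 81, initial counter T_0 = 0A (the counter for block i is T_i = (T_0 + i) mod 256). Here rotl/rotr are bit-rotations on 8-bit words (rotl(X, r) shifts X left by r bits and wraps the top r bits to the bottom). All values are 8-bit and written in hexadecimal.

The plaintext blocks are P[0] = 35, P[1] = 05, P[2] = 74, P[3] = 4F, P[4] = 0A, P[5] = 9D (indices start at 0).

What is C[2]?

C[2] = F3

CTR encryption: S_i = E(K, T_i) where T_i is the counter for block i; C_i = P_i ⊕ S_i.
C[0]: T = 0A, S = E(K, T) = 84; 35 ⊕ 84 = B1.
C[1]: T = 0B, S = E(K, T) = 04; 05 ⊕ 04 = 01.
C[2]: T = 0C, S = E(K, T) = 87; 74 ⊕ 87 = F3.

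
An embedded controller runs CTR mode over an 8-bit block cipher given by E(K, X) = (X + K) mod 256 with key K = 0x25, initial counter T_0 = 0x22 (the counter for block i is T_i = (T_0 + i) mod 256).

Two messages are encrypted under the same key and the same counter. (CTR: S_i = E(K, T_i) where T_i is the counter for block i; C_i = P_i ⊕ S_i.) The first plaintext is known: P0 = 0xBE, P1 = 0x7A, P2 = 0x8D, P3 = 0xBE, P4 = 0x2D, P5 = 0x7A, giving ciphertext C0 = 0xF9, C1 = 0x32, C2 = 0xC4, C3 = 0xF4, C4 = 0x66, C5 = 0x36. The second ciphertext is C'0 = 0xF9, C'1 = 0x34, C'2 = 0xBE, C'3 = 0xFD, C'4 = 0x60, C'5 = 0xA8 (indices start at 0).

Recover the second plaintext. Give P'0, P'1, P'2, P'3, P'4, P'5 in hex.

P'0 = 0xBE, P'1 = 0x7C, P'2 = 0xF7, P'3 = 0xB7, P'4 = 0x2B, P'5 = 0xE4

In CTR with a reused counter, both messages share the same keystream S_i, so C_i ⊕ C'_i = P_i ⊕ P'_i and thus P'_i = P_i ⊕ C_i ⊕ C'_i.
P'0: 0xBE ⊕ 0xF9 ⊕ 0xF9 = 0xBE.
P'1: 0x7A ⊕ 0x32 ⊕ 0x34 = 0x7C.
P'2: 0x8D ⊕ 0xC4 ⊕ 0xBE = 0xF7.
P'3: 0xBE ⊕ 0xF4 ⊕ 0xFD = 0xB7.
P'4: 0x2D ⊕ 0x66 ⊕ 0x60 = 0x2B.
P'5: 0x7A ⊕ 0x36 ⊕ 0xA8 = 0xE4.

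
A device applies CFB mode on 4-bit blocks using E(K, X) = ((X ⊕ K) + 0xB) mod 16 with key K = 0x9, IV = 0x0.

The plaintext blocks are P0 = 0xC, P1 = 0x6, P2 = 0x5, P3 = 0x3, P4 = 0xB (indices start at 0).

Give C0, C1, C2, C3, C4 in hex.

CFB encryption: C_i = P_i ⊕ E(K, C_{i−1}), with C_{−1} = IV.
C0: E(K, 0x0) = 0x4; 0xC ⊕ 0x4 = 0x8.
C1: E(K, 0x8) = 0xC; 0x6 ⊕ 0xC = 0xA.
C2: E(K, 0xA) = 0xE; 0x5 ⊕ 0xE = 0xB.
C3: E(K, 0xB) = 0xD; 0x3 ⊕ 0xD = 0xE.
C4: E(K, 0xE) = 0x2; 0xB ⊕ 0x2 = 0x9.

C0 = 0x8, C1 = 0xA, C2 = 0xB, C3 = 0xE, C4 = 0x9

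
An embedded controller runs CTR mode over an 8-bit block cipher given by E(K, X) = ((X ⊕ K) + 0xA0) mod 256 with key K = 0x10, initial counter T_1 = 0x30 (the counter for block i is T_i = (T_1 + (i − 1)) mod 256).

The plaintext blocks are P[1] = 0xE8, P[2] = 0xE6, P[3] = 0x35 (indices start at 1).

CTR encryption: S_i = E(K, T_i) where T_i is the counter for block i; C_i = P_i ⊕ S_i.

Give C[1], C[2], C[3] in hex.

C[1] = 0x28, C[2] = 0x27, C[3] = 0xF7

C[1]: T = 0x30, S = E(K, T) = 0xC0; 0xE8 ⊕ 0xC0 = 0x28.
C[2]: T = 0x31, S = E(K, T) = 0xC1; 0xE6 ⊕ 0xC1 = 0x27.
C[3]: T = 0x32, S = E(K, T) = 0xC2; 0x35 ⊕ 0xC2 = 0xF7.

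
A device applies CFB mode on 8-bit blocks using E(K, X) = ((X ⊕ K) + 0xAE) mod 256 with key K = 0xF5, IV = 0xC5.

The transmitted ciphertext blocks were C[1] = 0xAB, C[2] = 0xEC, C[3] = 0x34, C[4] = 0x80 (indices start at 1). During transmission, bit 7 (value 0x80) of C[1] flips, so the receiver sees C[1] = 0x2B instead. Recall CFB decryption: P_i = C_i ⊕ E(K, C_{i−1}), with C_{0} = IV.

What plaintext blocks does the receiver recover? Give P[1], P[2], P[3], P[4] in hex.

P[1] = 0xF5, P[2] = 0x60, P[3] = 0xF3, P[4] = 0xEF

Only C[1] changed, to 0x2B. In CFB, a change in C_i flips the same bit in P_i and garbles P_{i+1}. Decrypting the received ciphertext:
P[1]: E(K, 0xC5) = 0xDE; 0x2B ⊕ 0xDE = 0xF5.
P[2]: E(K, 0x2B) = 0x8C; 0xEC ⊕ 0x8C = 0x60.
P[3]: E(K, 0xEC) = 0xC7; 0x34 ⊕ 0xC7 = 0xF3.
P[4]: E(K, 0x34) = 0x6F; 0x80 ⊕ 0x6F = 0xEF.
Blocks that differ from the original plaintext: P[1], P[2].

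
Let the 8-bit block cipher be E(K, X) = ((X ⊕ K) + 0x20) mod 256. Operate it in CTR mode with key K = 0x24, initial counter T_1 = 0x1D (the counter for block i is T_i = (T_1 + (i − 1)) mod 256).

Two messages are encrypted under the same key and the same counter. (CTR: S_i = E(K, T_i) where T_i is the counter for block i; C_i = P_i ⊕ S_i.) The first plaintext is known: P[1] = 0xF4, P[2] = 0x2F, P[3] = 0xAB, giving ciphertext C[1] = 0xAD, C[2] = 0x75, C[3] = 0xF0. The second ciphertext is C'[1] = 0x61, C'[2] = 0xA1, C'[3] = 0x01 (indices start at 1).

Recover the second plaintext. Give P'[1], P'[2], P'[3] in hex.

In CTR with a reused counter, both messages share the same keystream S_i, so C_i ⊕ C'_i = P_i ⊕ P'_i and thus P'_i = P_i ⊕ C_i ⊕ C'_i.
P'[1]: 0xF4 ⊕ 0xAD ⊕ 0x61 = 0x38.
P'[2]: 0x2F ⊕ 0x75 ⊕ 0xA1 = 0xFB.
P'[3]: 0xAB ⊕ 0xF0 ⊕ 0x01 = 0x5A.

P'[1] = 0x38, P'[2] = 0xFB, P'[3] = 0x5A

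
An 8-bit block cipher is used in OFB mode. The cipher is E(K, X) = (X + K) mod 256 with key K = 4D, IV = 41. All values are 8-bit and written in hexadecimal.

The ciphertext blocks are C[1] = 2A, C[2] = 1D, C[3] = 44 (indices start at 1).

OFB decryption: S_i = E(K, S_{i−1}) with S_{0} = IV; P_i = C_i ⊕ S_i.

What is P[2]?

P[2] = C6

P[1]: S = E(K, 41) = 8E; 2A ⊕ 8E = A4.
P[2]: S = E(K, 8E) = DB; 1D ⊕ DB = C6.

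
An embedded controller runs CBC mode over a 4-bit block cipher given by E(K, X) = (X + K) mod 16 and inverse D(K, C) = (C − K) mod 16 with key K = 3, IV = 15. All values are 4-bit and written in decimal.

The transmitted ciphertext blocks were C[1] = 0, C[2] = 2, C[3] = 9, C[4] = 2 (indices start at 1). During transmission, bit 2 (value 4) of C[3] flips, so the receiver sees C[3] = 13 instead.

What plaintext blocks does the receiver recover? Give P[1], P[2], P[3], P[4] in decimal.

P[1] = 2, P[2] = 15, P[3] = 8, P[4] = 2

CBC decryption: P_i = D(K, C_i) ⊕ C_{i−1}, with C_{0} = IV.
Only C[3] changed, to 13. In CBC, a change in C_i garbles P_i and flips the same bit in P_{i+1}. Decrypting the received ciphertext:
P[1]: D(K, 0) = 13; 13 ⊕ 15 = 2.
P[2]: D(K, 2) = 15; 15 ⊕ 0 = 15.
P[3]: D(K, 13) = 10; 10 ⊕ 2 = 8.
P[4]: D(K, 2) = 15; 15 ⊕ 13 = 2.
Blocks that differ from the original plaintext: P[3], P[4].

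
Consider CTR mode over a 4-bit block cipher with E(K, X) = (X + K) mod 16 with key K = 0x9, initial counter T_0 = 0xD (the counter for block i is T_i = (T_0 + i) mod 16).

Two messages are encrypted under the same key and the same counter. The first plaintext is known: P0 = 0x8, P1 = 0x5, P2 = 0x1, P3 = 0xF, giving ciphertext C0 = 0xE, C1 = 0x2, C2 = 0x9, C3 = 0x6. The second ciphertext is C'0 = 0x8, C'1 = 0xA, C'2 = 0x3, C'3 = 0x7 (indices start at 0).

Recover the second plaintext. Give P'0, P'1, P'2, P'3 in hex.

P'0 = 0xE, P'1 = 0xD, P'2 = 0xB, P'3 = 0xE

In CTR with a reused counter, both messages share the same keystream S_i, so C_i ⊕ C'_i = P_i ⊕ P'_i and thus P'_i = P_i ⊕ C_i ⊕ C'_i.
P'0: 0x8 ⊕ 0xE ⊕ 0x8 = 0xE.
P'1: 0x5 ⊕ 0x2 ⊕ 0xA = 0xD.
P'2: 0x1 ⊕ 0x9 ⊕ 0x3 = 0xB.
P'3: 0xF ⊕ 0x6 ⊕ 0x7 = 0xE.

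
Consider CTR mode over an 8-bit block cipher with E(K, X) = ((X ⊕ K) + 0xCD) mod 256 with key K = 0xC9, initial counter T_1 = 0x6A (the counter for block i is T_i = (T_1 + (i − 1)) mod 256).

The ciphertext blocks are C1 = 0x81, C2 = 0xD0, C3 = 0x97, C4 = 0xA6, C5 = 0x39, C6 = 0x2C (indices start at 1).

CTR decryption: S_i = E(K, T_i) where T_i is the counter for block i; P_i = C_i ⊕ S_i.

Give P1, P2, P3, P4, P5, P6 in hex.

P1: T = 0x6A, S = E(K, T) = 0x70; 0x81 ⊕ 0x70 = 0xF1.
P2: T = 0x6B, S = E(K, T) = 0x6F; 0xD0 ⊕ 0x6F = 0xBF.
P3: T = 0x6C, S = E(K, T) = 0x72; 0x97 ⊕ 0x72 = 0xE5.
P4: T = 0x6D, S = E(K, T) = 0x71; 0xA6 ⊕ 0x71 = 0xD7.
P5: T = 0x6E, S = E(K, T) = 0x74; 0x39 ⊕ 0x74 = 0x4D.
P6: T = 0x6F, S = E(K, T) = 0x73; 0x2C ⊕ 0x73 = 0x5F.

P1 = 0xF1, P2 = 0xBF, P3 = 0xE5, P4 = 0xD7, P5 = 0x4D, P6 = 0x5F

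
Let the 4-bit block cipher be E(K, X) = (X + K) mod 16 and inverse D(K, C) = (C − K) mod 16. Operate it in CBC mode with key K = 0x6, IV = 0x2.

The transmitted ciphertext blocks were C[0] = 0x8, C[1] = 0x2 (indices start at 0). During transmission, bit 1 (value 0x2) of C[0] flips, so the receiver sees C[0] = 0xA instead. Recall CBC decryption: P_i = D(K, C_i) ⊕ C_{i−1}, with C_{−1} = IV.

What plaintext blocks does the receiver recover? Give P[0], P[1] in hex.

Only C[0] changed, to 0xA. In CBC, a change in C_i garbles P_i and flips the same bit in P_{i+1}. Decrypting the received ciphertext:
P[0]: D(K, 0xA) = 0x4; 0x4 ⊕ 0x2 = 0x6.
P[1]: D(K, 0x2) = 0xC; 0xC ⊕ 0xA = 0x6.
Blocks that differ from the original plaintext: P[0], P[1].

P[0] = 0x6, P[1] = 0x6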